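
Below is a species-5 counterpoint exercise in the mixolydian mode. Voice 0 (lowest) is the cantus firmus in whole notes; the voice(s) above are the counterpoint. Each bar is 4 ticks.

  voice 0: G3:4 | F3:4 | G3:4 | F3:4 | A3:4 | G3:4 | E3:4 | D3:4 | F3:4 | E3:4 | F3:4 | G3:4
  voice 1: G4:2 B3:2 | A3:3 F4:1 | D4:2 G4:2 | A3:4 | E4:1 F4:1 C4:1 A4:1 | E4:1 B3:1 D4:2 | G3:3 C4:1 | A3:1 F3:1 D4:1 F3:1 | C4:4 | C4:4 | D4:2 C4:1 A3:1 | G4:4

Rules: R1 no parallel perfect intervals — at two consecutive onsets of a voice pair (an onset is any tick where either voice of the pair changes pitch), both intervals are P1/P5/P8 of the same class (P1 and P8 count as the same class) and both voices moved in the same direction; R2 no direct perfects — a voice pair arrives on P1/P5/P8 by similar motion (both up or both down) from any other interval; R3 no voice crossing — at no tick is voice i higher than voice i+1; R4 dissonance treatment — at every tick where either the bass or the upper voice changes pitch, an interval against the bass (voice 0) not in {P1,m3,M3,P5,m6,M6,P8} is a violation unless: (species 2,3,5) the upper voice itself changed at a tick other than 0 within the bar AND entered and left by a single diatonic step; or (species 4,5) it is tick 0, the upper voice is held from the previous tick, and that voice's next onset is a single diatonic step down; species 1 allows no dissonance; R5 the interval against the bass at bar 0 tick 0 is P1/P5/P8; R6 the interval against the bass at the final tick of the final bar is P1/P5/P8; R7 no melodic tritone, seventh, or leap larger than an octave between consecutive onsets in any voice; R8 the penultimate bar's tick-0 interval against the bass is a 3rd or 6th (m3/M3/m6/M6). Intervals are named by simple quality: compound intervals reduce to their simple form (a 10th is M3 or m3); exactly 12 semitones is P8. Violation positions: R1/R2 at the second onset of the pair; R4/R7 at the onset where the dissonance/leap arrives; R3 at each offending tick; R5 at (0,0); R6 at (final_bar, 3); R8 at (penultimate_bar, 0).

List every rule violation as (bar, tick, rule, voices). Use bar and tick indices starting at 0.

(3, 0, R7, (1,))
(4, 0, R2, (0, 1))
(7, 0, R2, (0, 1))
(8, 0, R2, (0, 1))
(11, 0, R2, (0, 1))
(11, 0, R7, (1,))

bar 0: v0=G3 v1=G4 downbeat P8
bar 1: v0=F3 v1=A3 downbeat M3
bar 2: v0=G3 v1=D4 downbeat P5
bar 3: v0=F3 v1=A3 downbeat M3
bar 4: v0=A3 v1=E4 downbeat P5
bar 5: v0=G3 v1=E4 downbeat M6
bar 6: v0=E3 v1=G3 downbeat m3
bar 7: v0=D3 v1=A3 downbeat P5
bar 8: v0=F3 v1=C4 downbeat P5
bar 9: v0=E3 v1=C4 downbeat m6
bar 10: v0=F3 v1=D4 downbeat M6
bar 11: v0=G3 v1=G4 downbeat P8
  -> R7 @ bar 3 tick 0 v(1,): G4->A3 leap 10st
  -> R2 @ bar 4 tick 0 v(0, 1): F3/A3 M3 -> A3/E4 P5 similar
  -> R2 @ bar 7 tick 0 v(0, 1): E3/C4 m6 -> D3/A3 P5 similar
  -> R2 @ bar 8 tick 0 v(0, 1): D3/F3 m3 -> F3/C4 P5 similar
  -> R2 @ bar 11 tick 0 v(0, 1): F3/A3 M3 -> G3/G4 P8 similar
  -> R7 @ bar 11 tick 0 v(1,): A3->G4 leap 10st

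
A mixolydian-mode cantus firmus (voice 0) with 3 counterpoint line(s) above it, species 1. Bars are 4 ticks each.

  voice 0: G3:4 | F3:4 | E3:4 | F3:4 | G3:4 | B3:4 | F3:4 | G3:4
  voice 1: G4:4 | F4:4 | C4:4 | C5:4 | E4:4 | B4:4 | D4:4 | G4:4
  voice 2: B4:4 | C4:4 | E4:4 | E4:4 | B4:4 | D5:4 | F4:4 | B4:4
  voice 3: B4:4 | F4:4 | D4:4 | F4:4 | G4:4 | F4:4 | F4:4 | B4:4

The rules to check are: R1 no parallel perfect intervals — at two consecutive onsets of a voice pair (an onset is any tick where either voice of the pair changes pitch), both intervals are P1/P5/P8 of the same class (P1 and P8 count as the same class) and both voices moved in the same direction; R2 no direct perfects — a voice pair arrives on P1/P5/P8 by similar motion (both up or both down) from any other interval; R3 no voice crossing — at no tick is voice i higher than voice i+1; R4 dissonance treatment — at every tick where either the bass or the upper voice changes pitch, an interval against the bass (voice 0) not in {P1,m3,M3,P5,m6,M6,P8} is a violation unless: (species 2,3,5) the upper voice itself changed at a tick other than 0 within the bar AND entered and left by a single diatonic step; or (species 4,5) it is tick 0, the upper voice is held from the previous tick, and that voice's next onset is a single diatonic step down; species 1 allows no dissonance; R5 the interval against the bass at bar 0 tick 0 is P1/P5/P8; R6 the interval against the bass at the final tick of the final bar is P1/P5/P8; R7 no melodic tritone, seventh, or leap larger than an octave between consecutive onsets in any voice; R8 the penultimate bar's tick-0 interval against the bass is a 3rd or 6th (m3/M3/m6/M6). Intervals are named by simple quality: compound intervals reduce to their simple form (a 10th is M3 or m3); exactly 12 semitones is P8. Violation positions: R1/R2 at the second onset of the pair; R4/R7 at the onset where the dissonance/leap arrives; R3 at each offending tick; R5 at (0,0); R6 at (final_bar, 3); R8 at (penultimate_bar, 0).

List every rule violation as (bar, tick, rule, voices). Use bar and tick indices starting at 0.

bar 0: v0=G3 v1=G4 v2=B4 v3=B4 downbeat M3
bar 1: v0=F3 v1=F4 v2=C4 v3=F4 downbeat P8
bar 2: v0=E3 v1=C4 v2=E4 v3=D4 downbeat m7
bar 3: v0=F3 v1=C5 v2=E4 v3=F4 downbeat P8
bar 4: v0=G3 v1=E4 v2=B4 v3=G4 downbeat P8
bar 5: v0=B3 v1=B4 v2=D5 v3=F4 downbeat TT
bar 6: v0=F3 v1=D4 v2=F4 v3=F4 downbeat P8
bar 7: v0=G3 v1=G4 v2=B4 v3=B4 downbeat M3
  -> R5 @ bar 0 tick 0 v(0, 2): opens on M3
  -> R5 @ bar 0 tick 0 v(0, 3): opens on M3
  -> R1 @ bar 1 tick 0 v(0, 1): G3/G4 P8 -> F3/F4 P8 similar
  -> R2 @ bar 1 tick 0 v(0, 2): G3/B4 M3 -> F3/C4 P5 similar
  -> R2 @ bar 1 tick 0 v(0, 3): G3/B4 M3 -> F3/F4 P8 similar
  -> R2 @ bar 1 tick 0 v(1, 3): G4/B4 M3 -> F4/F4 P1 similar
  -> R3 @ bar 1 tick 0 v(1, 2): F4 above C4
  -> R7 @ bar 1 tick 0 v(2,): B4->C4 leap 11st
  -> R7 @ bar 1 tick 0 v(3,): B4->F4 leap 6st
  -> R3 @ bar 1 tick 1 v(1, 2): F4 above C4
  -> R3 @ bar 1 tick 2 v(1, 2): F4 above C4
  -> R3 @ bar 1 tick 3 v(1, 2): F4 above C4
  -> R3 @ bar 2 tick 0 v(2, 3): E4 above D4
  -> R4 @ bar 2 tick 0 v(0, 3): E3/D4 m7 untreated
  -> R3 @ bar 2 tick 1 v(2, 3): E4 above D4
  -> R3 @ bar 2 tick 2 v(2, 3): E4 above D4
  -> R3 @ bar 2 tick 3 v(2, 3): E4 above D4
  -> R2 @ bar 3 tick 0 v(0, 1): E3/C4 m6 -> F3/C5 P5 similar
  -> R2 @ bar 3 tick 0 v(0, 3): E3/D4 m7 -> F3/F4 P8 similar
  -> R2 @ bar 3 tick 0 v(1, 3): C4/D4 M2 -> C5/F4 P5 similar
  -> R3 @ bar 3 tick 0 v(1, 2): C5 above E4
  -> R4 @ bar 3 tick 0 v(0, 2): F3/E4 M7 untreated
  -> R3 @ bar 3 tick 1 v(1, 2): C5 above E4
  -> R3 @ bar 3 tick 2 v(1, 2): C5 above E4
  -> R3 @ bar 3 tick 3 v(1, 2): C5 above E4
  -> R1 @ bar 4 tick 0 v(0, 3): F3/F4 P8 -> G3/G4 P8 similar
  -> R3 @ bar 4 tick 0 v(2, 3): B4 above G4
  -> R3 @ bar 4 tick 1 v(2, 3): B4 above G4
  -> R3 @ bar 4 tick 2 v(2, 3): B4 above G4
  -> R3 @ bar 4 tick 3 v(2, 3): B4 above G4
  -> R2 @ bar 5 tick 0 v(0, 1): G3/E4 M6 -> B3/B4 P8 similar
  -> R3 @ bar 5 tick 0 v(2, 3): D5 above F4
  -> R4 @ bar 5 tick 0 v(0, 3): B3/F4 TT untreated
  -> R3 @ bar 5 tick 1 v(2, 3): D5 above F4
  -> R3 @ bar 5 tick 2 v(2, 3): D5 above F4
  -> R3 @ bar 5 tick 3 v(2, 3): D5 above F4
  -> R2 @ bar 6 tick 0 v(0, 2): B3/D5 m3 -> F3/F4 P8 similar
  -> R7 @ bar 6 tick 0 v(0,): B3->F3 leap 6st
  -> R8 @ bar 6 tick 0 v(0, 2): penult P8 not 3rd/6th
  -> R8 @ bar 6 tick 0 v(0, 3): penult P8 not 3rd/6th
  -> R1 @ bar 7 tick 0 v(2, 3): F4/F4 P1 -> B4/B4 P1 similar
  -> R2 @ bar 7 tick 0 v(0, 1): F3/D4 M6 -> G3/G4 P8 similar
  -> R7 @ bar 7 tick 0 v(2,): F4->B4 leap 6st
  -> R7 @ bar 7 tick 0 v(3,): F4->B4 leap 6st
  -> R6 @ bar 7 tick 3 v(0, 2): closes on M3
  -> R6 @ bar 7 tick 3 v(0, 3): closes on M3

(0, 0, R5, (0, 2))
(0, 0, R5, (0, 3))
(1, 0, R1, (0, 1))
(1, 0, R2, (0, 2))
(1, 0, R2, (0, 3))
(1, 0, R2, (1, 3))
(1, 0, R3, (1, 2))
(1, 0, R7, (2,))
(1, 0, R7, (3,))
(1, 1, R3, (1, 2))
(1, 2, R3, (1, 2))
(1, 3, R3, (1, 2))
(2, 0, R3, (2, 3))
(2, 0, R4, (0, 3))
(2, 1, R3, (2, 3))
(2, 2, R3, (2, 3))
(2, 3, R3, (2, 3))
(3, 0, R2, (0, 1))
(3, 0, R2, (0, 3))
(3, 0, R2, (1, 3))
(3, 0, R3, (1, 2))
(3, 0, R4, (0, 2))
(3, 1, R3, (1, 2))
(3, 2, R3, (1, 2))
(3, 3, R3, (1, 2))
(4, 0, R1, (0, 3))
(4, 0, R3, (2, 3))
(4, 1, R3, (2, 3))
(4, 2, R3, (2, 3))
(4, 3, R3, (2, 3))
(5, 0, R2, (0, 1))
(5, 0, R3, (2, 3))
(5, 0, R4, (0, 3))
(5, 1, R3, (2, 3))
(5, 2, R3, (2, 3))
(5, 3, R3, (2, 3))
(6, 0, R2, (0, 2))
(6, 0, R7, (0,))
(6, 0, R8, (0, 2))
(6, 0, R8, (0, 3))
(7, 0, R1, (2, 3))
(7, 0, R2, (0, 1))
(7, 0, R7, (2,))
(7, 0, R7, (3,))
(7, 3, R6, (0, 2))
(7, 3, R6, (0, 3))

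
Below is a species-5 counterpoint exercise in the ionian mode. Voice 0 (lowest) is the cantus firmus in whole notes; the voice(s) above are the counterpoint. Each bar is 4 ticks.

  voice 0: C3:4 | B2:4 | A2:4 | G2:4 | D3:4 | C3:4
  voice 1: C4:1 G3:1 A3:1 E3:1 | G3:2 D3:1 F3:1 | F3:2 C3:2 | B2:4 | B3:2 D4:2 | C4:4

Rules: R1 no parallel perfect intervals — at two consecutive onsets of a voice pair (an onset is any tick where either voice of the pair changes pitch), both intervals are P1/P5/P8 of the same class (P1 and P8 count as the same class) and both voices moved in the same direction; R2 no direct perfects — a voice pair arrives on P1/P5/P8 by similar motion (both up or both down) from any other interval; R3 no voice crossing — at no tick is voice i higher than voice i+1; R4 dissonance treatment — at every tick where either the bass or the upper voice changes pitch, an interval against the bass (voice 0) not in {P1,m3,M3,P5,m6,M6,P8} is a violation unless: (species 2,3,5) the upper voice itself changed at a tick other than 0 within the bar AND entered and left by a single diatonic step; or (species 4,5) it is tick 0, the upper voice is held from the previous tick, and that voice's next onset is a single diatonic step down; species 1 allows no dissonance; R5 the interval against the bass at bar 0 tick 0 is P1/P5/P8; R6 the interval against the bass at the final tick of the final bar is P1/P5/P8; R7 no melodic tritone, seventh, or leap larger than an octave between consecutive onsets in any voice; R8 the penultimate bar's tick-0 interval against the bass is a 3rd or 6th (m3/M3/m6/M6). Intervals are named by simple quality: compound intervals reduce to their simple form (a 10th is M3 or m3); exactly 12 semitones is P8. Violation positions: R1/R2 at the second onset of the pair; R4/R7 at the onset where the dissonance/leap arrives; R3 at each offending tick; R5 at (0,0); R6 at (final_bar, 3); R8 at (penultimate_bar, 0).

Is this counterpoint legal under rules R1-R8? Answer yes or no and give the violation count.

No (2 violations)

bar 0: v0=C3 v1=C4 (P8)
bar 1: v0=B2 v1=G3 (m6)
bar 2: v0=A2 v1=F3 (m6)
bar 3: v0=G2 v1=B2 (M3)
bar 4: v0=D3 v1=B3 (M6)
bar 5: v0=C3 v1=C4 (P8)
  R4 @ bar1.3: B2/F3 TT untreated
  R1 @ bar5.0: D3/D4 P8 -> C3/C4 P8 similar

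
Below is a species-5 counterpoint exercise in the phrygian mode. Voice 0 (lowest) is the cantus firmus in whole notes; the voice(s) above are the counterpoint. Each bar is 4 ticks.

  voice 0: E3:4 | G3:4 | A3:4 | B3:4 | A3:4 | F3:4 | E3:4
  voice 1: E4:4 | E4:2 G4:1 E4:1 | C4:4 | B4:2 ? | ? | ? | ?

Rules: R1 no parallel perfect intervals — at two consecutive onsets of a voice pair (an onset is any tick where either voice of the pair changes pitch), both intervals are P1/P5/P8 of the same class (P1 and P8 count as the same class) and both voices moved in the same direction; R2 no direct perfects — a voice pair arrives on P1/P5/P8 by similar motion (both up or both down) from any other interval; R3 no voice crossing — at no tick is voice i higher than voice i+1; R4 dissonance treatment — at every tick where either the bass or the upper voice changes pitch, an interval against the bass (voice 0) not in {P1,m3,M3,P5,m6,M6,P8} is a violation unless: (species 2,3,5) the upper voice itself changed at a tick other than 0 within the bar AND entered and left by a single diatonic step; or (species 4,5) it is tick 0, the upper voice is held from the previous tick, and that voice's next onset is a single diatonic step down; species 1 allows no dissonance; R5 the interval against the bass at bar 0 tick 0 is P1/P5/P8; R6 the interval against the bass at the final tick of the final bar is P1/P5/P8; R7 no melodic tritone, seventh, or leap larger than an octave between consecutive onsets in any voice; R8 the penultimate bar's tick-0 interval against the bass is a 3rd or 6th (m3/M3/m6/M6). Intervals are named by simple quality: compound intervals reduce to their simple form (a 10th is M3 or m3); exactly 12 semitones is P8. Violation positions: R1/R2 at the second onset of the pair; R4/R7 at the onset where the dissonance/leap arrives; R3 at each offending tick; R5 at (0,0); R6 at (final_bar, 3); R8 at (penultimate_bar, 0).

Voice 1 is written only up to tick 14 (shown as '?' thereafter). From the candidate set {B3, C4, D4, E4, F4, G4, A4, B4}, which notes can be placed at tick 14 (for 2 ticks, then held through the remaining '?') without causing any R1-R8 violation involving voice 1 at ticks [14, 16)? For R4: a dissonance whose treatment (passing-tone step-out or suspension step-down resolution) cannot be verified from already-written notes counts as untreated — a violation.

B3: legal
C4: violates R4,R7
D4: legal
E4: violates R4
F4: violates R4,R7
G4: legal
A4: violates R4
B4: legal

{B3, B4, D4, G4}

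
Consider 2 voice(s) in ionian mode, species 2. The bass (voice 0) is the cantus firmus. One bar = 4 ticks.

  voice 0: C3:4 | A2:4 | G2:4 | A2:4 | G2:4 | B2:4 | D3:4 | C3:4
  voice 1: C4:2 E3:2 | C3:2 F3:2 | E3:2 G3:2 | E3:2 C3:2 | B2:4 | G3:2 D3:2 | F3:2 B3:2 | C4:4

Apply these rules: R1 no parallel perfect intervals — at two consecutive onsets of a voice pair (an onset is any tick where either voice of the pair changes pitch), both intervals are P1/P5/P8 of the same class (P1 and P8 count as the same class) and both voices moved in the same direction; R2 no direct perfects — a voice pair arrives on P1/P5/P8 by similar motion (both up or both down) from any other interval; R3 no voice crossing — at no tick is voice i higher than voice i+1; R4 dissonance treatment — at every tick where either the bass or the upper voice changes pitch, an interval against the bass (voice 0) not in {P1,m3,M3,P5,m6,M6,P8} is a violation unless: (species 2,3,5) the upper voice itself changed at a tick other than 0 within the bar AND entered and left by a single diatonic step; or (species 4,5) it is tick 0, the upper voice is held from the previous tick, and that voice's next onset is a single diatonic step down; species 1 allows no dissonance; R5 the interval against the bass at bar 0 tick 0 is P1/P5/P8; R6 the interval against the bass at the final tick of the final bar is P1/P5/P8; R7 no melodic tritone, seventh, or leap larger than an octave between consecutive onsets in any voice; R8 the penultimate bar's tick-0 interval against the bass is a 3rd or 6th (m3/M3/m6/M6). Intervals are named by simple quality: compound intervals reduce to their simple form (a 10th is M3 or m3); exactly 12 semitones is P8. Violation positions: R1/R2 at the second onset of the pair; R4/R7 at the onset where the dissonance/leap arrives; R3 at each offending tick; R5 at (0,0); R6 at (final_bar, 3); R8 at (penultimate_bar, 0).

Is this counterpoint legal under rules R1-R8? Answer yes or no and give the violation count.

bar 0: v0=C3 v1=C4 (P8)
bar 1: v0=A2 v1=C3 (m3)
bar 2: v0=G2 v1=E3 (M6)
bar 3: v0=A2 v1=E3 (P5)
bar 4: v0=G2 v1=B2 (M3)
bar 5: v0=B2 v1=G3 (m6)
bar 6: v0=D3 v1=F3 (m3)
bar 7: v0=C3 v1=C4 (P8)
  R7 @ bar6.2: F3->B3 leap 6st

No (1 violations)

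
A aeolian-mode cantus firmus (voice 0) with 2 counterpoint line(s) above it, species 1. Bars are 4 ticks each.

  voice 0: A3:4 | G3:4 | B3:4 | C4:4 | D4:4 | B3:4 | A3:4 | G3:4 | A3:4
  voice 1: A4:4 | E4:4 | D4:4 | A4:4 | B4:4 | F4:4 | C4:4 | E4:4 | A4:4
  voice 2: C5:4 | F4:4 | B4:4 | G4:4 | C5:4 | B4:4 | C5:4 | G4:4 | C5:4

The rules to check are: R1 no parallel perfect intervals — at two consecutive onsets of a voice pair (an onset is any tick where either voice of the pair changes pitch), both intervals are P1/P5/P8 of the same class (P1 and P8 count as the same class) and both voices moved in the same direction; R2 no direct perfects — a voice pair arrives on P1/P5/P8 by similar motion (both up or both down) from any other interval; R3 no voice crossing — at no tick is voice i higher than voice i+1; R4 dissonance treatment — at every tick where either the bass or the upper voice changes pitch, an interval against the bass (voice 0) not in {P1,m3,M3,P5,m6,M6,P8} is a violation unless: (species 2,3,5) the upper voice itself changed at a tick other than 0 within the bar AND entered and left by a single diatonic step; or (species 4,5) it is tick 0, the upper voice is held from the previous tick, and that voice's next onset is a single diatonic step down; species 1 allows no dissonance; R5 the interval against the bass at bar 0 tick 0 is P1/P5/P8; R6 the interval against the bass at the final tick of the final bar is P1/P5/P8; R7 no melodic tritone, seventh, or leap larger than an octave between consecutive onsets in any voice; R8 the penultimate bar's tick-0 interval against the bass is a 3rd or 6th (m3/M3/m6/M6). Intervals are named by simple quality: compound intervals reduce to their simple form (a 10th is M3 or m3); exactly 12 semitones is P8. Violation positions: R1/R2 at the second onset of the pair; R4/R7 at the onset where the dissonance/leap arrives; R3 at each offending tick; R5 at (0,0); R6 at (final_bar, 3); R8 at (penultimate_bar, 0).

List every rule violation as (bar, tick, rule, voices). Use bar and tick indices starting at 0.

bar 0: v0=A3 v1=A4 v2=C5 downbeat m3
bar 1: v0=G3 v1=E4 v2=F4 downbeat m7
bar 2: v0=B3 v1=D4 v2=B4 downbeat P8
bar 3: v0=C4 v1=A4 v2=G4 downbeat P5
bar 4: v0=D4 v1=B4 v2=C5 downbeat m7
bar 5: v0=B3 v1=F4 v2=B4 downbeat P8
bar 6: v0=A3 v1=C4 v2=C5 downbeat m3
bar 7: v0=G3 v1=E4 v2=G4 downbeat P8
bar 8: v0=A3 v1=A4 v2=C5 downbeat m3
  -> R5 @ bar 0 tick 0 v(0, 2): opens on m3
  -> R4 @ bar 1 tick 0 v(0, 2): G3/F4 m7 untreated
  -> R2 @ bar 2 tick 0 v(0, 2): G3/F4 m7 -> B3/B4 P8 similar
  -> R7 @ bar 2 tick 0 v(2,): F4->B4 leap 6st
  -> R3 @ bar 3 tick 0 v(1, 2): A4 above G4
  -> R3 @ bar 3 tick 1 v(1, 2): A4 above G4
  -> R3 @ bar 3 tick 2 v(1, 2): A4 above G4
  -> R3 @ bar 3 tick 3 v(1, 2): A4 above G4
  -> R4 @ bar 4 tick 0 v(0, 2): D4/C5 m7 untreated
  -> R2 @ bar 5 tick 0 v(0, 2): D4/C5 m7 -> B3/B4 P8 similar
  -> R4 @ bar 5 tick 0 v(0, 1): B3/F4 TT untreated
  -> R7 @ bar 5 tick 0 v(1,): B4->F4 leap 6st
  -> R2 @ bar 7 tick 0 v(0, 2): A3/C5 m3 -> G3/G4 P8 similar
  -> R8 @ bar 7 tick 0 v(0, 2): penult P8 not 3rd/6th
  -> R2 @ bar 8 tick 0 v(0, 1): G3/E4 M6 -> A3/A4 P8 similar
  -> R6 @ bar 8 tick 3 v(0, 2): closes on m3

(0, 0, R5, (0, 2))
(1, 0, R4, (0, 2))
(2, 0, R2, (0, 2))
(2, 0, R7, (2,))
(3, 0, R3, (1, 2))
(3, 1, R3, (1, 2))
(3, 2, R3, (1, 2))
(3, 3, R3, (1, 2))
(4, 0, R4, (0, 2))
(5, 0, R2, (0, 2))
(5, 0, R4, (0, 1))
(5, 0, R7, (1,))
(7, 0, R2, (0, 2))
(7, 0, R8, (0, 2))
(8, 0, R2, (0, 1))
(8, 3, R6, (0, 2))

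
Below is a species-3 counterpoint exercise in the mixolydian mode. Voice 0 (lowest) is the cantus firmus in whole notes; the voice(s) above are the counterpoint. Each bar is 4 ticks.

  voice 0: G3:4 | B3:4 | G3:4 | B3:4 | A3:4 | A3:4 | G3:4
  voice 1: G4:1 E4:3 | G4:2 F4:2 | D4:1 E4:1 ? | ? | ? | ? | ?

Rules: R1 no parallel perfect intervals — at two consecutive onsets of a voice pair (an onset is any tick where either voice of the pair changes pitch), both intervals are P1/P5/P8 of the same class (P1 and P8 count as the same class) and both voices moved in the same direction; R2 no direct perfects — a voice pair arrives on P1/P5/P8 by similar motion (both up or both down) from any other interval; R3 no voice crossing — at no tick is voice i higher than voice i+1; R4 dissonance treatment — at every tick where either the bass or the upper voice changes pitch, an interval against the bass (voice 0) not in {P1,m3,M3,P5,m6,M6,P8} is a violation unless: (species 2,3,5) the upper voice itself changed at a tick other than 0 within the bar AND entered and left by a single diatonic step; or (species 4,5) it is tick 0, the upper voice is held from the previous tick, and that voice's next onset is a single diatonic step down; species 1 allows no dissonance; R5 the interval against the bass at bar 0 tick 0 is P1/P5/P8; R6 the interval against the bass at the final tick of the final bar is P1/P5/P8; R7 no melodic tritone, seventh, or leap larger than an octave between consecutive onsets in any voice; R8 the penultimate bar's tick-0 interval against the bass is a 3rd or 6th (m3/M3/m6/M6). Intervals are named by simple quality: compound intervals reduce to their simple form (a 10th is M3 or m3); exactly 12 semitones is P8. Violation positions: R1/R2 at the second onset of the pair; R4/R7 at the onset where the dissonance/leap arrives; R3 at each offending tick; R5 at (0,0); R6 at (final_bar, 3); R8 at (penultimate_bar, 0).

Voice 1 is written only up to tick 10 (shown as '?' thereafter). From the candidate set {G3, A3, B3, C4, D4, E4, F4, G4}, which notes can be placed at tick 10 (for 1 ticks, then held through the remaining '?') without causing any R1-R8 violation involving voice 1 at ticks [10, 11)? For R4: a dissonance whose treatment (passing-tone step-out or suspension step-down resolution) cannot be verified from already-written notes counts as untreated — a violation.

{B3, D4, E4, G3, G4}

G3: legal
A3: violates R4
B3: legal
C4: violates R4
D4: legal
E4: legal
F4: violates R4
G4: legal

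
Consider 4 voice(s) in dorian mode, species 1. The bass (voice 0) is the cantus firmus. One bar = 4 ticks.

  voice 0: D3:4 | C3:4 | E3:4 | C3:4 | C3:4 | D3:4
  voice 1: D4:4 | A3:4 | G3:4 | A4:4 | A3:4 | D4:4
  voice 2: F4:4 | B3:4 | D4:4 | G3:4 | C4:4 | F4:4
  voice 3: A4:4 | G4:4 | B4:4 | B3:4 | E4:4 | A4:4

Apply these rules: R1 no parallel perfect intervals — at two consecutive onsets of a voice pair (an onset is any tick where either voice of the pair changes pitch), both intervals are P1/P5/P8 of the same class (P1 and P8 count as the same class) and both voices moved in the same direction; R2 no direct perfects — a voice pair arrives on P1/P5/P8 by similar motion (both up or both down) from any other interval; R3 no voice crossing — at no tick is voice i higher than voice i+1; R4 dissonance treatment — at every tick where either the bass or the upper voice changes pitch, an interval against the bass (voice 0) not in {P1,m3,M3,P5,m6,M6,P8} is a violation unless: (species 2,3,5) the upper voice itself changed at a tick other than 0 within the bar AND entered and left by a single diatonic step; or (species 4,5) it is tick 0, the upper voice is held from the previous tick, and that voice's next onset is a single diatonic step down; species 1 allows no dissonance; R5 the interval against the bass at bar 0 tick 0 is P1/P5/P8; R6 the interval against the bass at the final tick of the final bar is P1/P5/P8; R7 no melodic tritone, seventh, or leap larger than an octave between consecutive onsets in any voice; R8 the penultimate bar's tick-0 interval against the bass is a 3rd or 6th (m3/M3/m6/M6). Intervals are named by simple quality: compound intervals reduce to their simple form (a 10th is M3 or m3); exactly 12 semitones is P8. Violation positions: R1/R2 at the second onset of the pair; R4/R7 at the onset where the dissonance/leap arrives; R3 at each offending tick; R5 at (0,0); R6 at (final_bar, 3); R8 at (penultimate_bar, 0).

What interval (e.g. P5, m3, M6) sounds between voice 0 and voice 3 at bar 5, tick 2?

P5

voice 0=D3 voice 3=A4 -> P5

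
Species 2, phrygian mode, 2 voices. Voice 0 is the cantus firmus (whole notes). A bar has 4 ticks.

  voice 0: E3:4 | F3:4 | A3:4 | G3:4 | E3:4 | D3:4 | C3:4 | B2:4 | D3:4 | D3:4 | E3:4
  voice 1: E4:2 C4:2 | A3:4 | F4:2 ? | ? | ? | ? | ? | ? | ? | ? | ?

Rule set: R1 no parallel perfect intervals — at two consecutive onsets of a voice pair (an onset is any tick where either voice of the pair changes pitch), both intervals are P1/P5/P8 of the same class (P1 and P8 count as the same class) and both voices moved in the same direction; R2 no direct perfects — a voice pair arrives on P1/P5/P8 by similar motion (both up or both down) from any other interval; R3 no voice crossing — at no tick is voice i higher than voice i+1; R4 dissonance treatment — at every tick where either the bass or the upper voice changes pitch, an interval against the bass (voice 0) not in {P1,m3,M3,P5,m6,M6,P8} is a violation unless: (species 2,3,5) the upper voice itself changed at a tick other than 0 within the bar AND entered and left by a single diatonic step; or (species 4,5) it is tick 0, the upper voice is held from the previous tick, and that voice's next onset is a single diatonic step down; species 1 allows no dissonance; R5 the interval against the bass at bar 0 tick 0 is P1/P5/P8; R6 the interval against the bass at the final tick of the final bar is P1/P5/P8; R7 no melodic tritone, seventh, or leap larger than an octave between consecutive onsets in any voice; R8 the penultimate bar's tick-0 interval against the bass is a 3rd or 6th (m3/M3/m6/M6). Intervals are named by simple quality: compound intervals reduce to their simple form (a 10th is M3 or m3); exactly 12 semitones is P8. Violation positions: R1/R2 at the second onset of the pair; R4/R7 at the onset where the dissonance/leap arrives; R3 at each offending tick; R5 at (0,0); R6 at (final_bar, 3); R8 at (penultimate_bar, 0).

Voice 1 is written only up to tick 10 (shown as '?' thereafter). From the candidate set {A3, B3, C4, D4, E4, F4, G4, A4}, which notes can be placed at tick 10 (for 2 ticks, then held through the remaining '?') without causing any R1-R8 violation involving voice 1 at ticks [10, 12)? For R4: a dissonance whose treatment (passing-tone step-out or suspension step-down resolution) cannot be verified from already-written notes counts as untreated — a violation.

A3: legal
B3: violates R4,R7
C4: legal
D4: violates R4
E4: legal
F4: legal
G4: violates R4
A4: legal

{A3, A4, C4, E4, F4}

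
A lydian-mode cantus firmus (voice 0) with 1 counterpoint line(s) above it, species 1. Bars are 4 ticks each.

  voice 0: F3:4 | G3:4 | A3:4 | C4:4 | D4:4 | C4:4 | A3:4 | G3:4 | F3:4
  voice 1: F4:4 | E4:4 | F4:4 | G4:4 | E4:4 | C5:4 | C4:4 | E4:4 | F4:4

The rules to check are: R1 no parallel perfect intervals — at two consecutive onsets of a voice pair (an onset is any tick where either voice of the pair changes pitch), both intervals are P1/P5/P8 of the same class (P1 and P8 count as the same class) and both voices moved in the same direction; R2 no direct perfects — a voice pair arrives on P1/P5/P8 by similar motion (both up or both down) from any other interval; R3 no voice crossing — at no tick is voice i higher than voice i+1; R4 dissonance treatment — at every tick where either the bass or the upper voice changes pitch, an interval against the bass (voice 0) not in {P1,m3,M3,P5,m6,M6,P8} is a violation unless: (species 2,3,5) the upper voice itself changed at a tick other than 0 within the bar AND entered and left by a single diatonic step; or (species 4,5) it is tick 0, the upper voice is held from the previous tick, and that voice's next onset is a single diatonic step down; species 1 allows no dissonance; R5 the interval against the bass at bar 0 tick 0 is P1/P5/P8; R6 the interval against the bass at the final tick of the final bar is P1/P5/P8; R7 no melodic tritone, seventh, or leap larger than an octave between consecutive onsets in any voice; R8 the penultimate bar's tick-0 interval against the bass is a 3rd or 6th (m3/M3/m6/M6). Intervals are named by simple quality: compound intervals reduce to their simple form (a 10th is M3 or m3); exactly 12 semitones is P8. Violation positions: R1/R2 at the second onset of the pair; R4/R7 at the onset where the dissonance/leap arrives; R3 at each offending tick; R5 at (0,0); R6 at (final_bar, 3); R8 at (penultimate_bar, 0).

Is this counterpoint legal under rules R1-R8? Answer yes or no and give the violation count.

No (2 violations)

bar 0: v0=F3 v1=F4 (P8)
bar 1: v0=G3 v1=E4 (M6)
bar 2: v0=A3 v1=F4 (m6)
bar 3: v0=C4 v1=G4 (P5)
bar 4: v0=D4 v1=E4 (M2)
bar 5: v0=C4 v1=C5 (P8)
bar 6: v0=A3 v1=C4 (m3)
bar 7: v0=G3 v1=E4 (M6)
bar 8: v0=F3 v1=F4 (P8)
  R2 @ bar3.0: A3/F4 m6 -> C4/G4 P5 similar
  R4 @ bar4.0: D4/E4 M2 untreated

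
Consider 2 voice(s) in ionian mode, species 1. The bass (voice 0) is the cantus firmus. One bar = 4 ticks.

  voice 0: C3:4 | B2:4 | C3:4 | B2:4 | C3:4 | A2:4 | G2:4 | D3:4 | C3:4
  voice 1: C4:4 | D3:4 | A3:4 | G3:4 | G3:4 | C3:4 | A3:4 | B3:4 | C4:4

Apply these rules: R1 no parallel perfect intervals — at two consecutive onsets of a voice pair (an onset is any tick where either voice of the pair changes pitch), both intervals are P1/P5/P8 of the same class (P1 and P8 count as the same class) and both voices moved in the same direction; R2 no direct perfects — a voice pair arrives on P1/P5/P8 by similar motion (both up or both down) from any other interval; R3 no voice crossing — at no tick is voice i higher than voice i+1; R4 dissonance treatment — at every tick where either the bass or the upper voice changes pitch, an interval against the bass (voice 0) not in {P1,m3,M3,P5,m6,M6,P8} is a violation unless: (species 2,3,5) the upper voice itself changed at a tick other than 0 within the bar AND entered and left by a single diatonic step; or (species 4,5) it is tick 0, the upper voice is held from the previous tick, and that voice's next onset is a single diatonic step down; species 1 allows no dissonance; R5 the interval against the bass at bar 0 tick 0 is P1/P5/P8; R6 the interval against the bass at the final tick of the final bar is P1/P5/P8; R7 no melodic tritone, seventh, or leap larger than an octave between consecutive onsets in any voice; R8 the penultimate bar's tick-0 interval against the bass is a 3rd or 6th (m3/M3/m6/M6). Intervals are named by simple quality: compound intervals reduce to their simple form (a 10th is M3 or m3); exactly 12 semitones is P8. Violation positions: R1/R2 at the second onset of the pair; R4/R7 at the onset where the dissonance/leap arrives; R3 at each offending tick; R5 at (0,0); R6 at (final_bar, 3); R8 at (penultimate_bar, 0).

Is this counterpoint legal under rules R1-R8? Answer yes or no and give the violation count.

No (2 violations)

bar 0: v0=C3 v1=C4 (P8)
bar 1: v0=B2 v1=D3 (m3)
bar 2: v0=C3 v1=A3 (M6)
bar 3: v0=B2 v1=G3 (m6)
bar 4: v0=C3 v1=G3 (P5)
bar 5: v0=A2 v1=C3 (m3)
bar 6: v0=G2 v1=A3 (M2)
bar 7: v0=D3 v1=B3 (M6)
bar 8: v0=C3 v1=C4 (P8)
  R7 @ bar1.0: C4->D3 leap 10st
  R4 @ bar6.0: G2/A3 M2 untreated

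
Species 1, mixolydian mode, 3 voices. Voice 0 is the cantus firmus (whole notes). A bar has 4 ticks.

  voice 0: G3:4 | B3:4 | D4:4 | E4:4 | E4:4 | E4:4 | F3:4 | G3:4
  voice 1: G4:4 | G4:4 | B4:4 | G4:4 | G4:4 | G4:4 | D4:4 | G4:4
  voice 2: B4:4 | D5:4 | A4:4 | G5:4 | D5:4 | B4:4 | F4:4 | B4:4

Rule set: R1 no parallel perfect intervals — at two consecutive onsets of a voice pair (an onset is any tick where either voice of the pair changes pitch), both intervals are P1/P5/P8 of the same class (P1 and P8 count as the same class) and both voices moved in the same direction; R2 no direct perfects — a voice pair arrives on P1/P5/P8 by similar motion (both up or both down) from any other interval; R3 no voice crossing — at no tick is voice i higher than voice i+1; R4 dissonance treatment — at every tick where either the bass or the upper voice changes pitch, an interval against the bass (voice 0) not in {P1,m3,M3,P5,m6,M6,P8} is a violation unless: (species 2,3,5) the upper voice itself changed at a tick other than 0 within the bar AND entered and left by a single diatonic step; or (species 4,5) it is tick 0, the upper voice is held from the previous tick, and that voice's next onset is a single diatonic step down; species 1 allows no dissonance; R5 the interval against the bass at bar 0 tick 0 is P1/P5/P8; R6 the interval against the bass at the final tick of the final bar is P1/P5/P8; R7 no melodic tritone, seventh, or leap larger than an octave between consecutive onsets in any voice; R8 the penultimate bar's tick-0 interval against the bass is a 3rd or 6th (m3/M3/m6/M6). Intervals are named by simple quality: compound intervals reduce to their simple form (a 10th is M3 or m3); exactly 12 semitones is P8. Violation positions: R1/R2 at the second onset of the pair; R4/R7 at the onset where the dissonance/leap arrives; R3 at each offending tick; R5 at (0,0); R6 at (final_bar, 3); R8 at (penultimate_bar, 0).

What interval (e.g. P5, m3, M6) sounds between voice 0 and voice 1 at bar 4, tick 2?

m3

voice 0=E4 voice 1=G4 -> m3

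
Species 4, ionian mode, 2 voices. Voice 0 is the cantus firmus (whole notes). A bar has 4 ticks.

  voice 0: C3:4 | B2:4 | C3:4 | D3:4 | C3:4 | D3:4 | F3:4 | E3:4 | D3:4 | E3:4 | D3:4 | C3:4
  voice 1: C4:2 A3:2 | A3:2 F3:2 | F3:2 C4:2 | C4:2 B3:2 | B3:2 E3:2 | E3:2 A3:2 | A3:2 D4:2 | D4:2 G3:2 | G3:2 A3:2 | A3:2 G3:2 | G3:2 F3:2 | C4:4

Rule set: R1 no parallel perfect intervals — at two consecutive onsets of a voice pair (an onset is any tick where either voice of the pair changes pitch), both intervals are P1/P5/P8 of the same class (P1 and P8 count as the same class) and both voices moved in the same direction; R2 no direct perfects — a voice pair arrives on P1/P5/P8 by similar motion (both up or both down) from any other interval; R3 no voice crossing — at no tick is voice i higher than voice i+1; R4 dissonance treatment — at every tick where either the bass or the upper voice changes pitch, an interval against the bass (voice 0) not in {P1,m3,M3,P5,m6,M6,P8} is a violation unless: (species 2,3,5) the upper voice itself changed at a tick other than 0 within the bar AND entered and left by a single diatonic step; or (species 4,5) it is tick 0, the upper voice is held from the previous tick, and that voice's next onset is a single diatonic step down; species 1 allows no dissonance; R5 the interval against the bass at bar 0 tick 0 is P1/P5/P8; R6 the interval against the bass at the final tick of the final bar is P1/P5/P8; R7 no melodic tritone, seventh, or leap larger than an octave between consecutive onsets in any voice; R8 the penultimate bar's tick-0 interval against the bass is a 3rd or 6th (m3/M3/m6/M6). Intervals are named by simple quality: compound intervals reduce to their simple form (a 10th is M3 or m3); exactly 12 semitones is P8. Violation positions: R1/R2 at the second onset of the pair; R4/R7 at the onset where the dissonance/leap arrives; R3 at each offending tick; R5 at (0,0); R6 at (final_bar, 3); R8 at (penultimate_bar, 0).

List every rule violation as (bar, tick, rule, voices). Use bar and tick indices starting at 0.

bar 0: v0=C3 v1=C4 downbeat P8
bar 1: v0=B2 v1=A3 downbeat m7
bar 2: v0=C3 v1=F3 downbeat P4
bar 3: v0=D3 v1=C4 downbeat m7
bar 4: v0=C3 v1=B3 downbeat M7
bar 5: v0=D3 v1=E3 downbeat M2
bar 6: v0=F3 v1=A3 downbeat M3
bar 7: v0=E3 v1=D4 downbeat m7
bar 8: v0=D3 v1=G3 downbeat P4
bar 9: v0=E3 v1=A3 downbeat P4
bar 10: v0=D3 v1=G3 downbeat P4
bar 11: v0=C3 v1=C4 downbeat P8
  -> R4 @ bar 1 tick 0 v(0, 1): B2/A3 m7 untreated
  -> R4 @ bar 1 tick 2 v(0, 1): B2/F3 TT untreated
  -> R4 @ bar 2 tick 0 v(0, 1): C3/F3 P4 untreated
  -> R4 @ bar 4 tick 0 v(0, 1): C3/B3 M7 untreated
  -> R4 @ bar 5 tick 0 v(0, 1): D3/E3 M2 untreated
  -> R4 @ bar 7 tick 0 v(0, 1): E3/D4 m7 untreated
  -> R4 @ bar 8 tick 0 v(0, 1): D3/G3 P4 untreated
  -> R8 @ bar 10 tick 0 v(0, 1): penult P4 not 3rd/6th

(1, 0, R4, (0, 1))
(1, 2, R4, (0, 1))
(2, 0, R4, (0, 1))
(4, 0, R4, (0, 1))
(5, 0, R4, (0, 1))
(7, 0, R4, (0, 1))
(8, 0, R4, (0, 1))
(10, 0, R8, (0, 1))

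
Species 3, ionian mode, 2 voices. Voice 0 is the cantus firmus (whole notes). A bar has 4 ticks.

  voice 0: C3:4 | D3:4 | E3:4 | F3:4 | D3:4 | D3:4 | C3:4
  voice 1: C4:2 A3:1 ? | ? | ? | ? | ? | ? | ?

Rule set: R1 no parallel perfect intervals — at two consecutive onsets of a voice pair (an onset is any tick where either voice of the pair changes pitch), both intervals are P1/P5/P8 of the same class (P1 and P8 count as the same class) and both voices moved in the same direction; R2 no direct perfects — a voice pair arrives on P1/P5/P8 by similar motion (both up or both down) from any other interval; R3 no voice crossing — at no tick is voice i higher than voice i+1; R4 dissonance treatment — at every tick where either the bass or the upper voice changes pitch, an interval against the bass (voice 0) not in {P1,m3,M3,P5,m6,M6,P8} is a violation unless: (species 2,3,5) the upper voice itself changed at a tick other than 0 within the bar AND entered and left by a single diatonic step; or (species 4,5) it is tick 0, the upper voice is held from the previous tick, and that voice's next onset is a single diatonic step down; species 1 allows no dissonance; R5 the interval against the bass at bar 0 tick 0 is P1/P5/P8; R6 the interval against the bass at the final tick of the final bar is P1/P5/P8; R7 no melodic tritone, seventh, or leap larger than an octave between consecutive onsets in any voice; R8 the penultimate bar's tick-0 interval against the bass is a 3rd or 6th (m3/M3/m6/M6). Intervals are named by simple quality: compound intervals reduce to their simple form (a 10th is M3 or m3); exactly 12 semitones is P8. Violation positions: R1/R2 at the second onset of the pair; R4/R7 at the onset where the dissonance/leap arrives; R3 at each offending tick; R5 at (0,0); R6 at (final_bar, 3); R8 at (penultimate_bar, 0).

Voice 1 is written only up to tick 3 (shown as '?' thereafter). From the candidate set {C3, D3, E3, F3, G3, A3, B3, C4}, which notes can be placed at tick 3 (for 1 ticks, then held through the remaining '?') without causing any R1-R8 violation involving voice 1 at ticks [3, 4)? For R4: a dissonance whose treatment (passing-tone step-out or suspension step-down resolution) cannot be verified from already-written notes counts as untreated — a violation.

C3: legal
D3: violates R4
E3: legal
F3: violates R4
G3: legal
A3: legal
B3: violates R4
C4: legal

{A3, C3, C4, E3, G3}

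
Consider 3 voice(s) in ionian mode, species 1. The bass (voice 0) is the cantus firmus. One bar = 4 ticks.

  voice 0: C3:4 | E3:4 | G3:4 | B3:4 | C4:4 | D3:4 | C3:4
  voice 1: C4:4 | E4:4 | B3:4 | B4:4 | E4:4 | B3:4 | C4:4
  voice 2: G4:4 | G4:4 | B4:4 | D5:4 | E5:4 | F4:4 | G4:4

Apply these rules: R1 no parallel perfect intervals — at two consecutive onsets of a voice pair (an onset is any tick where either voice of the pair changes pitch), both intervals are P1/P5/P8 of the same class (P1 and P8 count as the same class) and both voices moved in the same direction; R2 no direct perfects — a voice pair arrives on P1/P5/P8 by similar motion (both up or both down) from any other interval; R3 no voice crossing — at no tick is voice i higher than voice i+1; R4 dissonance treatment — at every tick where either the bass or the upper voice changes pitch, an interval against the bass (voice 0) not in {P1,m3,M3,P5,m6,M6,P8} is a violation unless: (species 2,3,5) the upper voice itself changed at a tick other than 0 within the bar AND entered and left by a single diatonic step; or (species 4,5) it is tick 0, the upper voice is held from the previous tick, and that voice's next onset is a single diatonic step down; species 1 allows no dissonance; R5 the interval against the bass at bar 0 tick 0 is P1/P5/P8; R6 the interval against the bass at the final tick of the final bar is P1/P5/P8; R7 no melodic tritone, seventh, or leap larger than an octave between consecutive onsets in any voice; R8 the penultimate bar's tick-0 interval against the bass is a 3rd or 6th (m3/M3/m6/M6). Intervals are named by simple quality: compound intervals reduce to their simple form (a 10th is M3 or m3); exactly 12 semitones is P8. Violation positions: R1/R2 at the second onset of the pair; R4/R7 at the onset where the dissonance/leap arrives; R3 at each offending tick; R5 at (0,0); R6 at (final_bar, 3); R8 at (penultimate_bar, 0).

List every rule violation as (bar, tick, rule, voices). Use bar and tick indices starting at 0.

bar 0: v0=C3 v1=C4 v2=G4 downbeat P5
bar 1: v0=E3 v1=E4 v2=G4 downbeat m3
bar 2: v0=G3 v1=B3 v2=B4 downbeat M3
bar 3: v0=B3 v1=B4 v2=D5 downbeat m3
bar 4: v0=C4 v1=E4 v2=E5 downbeat M3
bar 5: v0=D3 v1=B3 v2=F4 downbeat m3
bar 6: v0=C3 v1=C4 v2=G4 downbeat P5
  -> R1 @ bar 1 tick 0 v(0, 1): C3/C4 P8 -> E3/E4 P8 similar
  -> R2 @ bar 3 tick 0 v(0, 1): G3/B3 M3 -> B3/B4 P8 similar
  -> R7 @ bar 5 tick 0 v(0,): C4->D3 leap 10st
  -> R7 @ bar 5 tick 0 v(2,): E5->F4 leap 11st
  -> R2 @ bar 6 tick 0 v(1, 2): B3/F4 TT -> C4/G4 P5 similar

(1, 0, R1, (0, 1))
(3, 0, R2, (0, 1))
(5, 0, R7, (0,))
(5, 0, R7, (2,))
(6, 0, R2, (1, 2))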